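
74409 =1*74409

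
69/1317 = 23/439= 0.05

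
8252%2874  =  2504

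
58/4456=29/2228  =  0.01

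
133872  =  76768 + 57104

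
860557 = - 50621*( - 17)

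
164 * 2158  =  353912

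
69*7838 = 540822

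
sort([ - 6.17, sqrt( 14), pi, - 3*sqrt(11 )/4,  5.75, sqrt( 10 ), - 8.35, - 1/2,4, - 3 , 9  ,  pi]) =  [ - 8.35, - 6.17  , - 3, - 3 *sqrt( 11)/4, - 1/2 , pi,  pi, sqrt(10), sqrt( 14), 4, 5.75 , 9]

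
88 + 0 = 88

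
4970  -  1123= 3847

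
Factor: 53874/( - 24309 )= - 82/37  =  - 2^1*37^( - 1) * 41^1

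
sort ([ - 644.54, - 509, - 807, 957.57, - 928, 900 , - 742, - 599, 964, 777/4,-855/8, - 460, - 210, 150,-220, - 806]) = [ - 928, - 807, - 806, - 742, - 644.54, - 599, - 509, - 460, - 220, - 210, - 855/8, 150 , 777/4, 900, 957.57, 964]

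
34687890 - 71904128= - 37216238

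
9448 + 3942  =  13390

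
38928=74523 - 35595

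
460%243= 217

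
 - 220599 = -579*381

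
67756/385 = 67756/385 = 175.99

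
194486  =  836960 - 642474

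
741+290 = 1031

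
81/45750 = 27/15250= 0.00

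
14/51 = 14/51  =  0.27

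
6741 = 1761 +4980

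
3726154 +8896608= 12622762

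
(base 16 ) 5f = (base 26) 3H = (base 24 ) 3n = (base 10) 95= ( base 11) 87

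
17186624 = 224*76726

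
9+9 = 18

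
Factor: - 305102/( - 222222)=589/429 = 3^( - 1 )*11^( - 1)*13^(-1 )*19^1*31^1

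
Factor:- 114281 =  - 114281^1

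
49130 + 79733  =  128863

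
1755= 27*65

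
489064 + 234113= 723177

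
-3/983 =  - 3/983 = -  0.00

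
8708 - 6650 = 2058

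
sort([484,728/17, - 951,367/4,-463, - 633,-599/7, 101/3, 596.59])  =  [ - 951, - 633, - 463,- 599/7,101/3, 728/17, 367/4,484,596.59]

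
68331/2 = 34165 + 1/2 =34165.50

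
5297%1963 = 1371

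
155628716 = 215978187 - 60349471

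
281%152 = 129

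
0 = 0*6076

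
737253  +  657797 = 1395050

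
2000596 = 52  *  38473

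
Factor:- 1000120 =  - 2^3*5^1 * 11^1 * 2273^1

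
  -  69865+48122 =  - 21743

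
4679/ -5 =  - 4679/5  =  - 935.80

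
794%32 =26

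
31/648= 31/648  =  0.05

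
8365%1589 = 420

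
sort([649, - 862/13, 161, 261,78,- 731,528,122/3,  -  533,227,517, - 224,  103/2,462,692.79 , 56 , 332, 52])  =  [-731,-533,-224, - 862/13,122/3,103/2,52, 56, 78,161, 227,  261,332,462,  517,528,649, 692.79]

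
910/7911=910/7911 = 0.12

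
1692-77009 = -75317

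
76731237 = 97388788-20657551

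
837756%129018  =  63648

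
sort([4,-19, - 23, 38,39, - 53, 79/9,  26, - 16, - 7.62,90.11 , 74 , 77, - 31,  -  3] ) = [ - 53,  -  31, - 23 , - 19, - 16, - 7.62, - 3,4,79/9 , 26, 38, 39,74, 77, 90.11]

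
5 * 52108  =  260540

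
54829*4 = 219316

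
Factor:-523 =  - 523^1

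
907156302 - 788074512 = 119081790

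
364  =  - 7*(-52 ) 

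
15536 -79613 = -64077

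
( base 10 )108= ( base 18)60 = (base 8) 154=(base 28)3O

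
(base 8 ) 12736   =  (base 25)8NN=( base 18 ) H50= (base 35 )4JX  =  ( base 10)5598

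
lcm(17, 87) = 1479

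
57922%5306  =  4862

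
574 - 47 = 527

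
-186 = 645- 831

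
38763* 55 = 2131965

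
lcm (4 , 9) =36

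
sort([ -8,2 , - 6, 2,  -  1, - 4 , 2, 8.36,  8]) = [ -8, -6, - 4,  -  1 , 2,2,  2, 8, 8.36 ] 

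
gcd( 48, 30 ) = 6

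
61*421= 25681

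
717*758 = 543486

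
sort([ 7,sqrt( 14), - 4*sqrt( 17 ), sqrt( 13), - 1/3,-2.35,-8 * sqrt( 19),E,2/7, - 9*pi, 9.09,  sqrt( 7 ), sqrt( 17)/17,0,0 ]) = [ - 8*sqrt( 19), - 9*pi, - 4*sqrt (17),-2.35,-1/3, 0,0 , sqrt( 17)/17,  2/7,sqrt(7 ) , E, sqrt (13),sqrt (14 ),7,9.09]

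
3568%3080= 488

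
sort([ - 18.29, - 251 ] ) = [ - 251,-18.29 ] 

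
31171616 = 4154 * 7504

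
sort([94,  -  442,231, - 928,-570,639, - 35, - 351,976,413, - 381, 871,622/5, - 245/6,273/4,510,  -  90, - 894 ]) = [ - 928,-894, - 570, - 442, - 381, - 351, - 90,  -  245/6, - 35,273/4, 94, 622/5, 231,413, 510,639, 871,976]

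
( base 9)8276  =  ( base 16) 17AF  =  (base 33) 5io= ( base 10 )6063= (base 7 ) 23451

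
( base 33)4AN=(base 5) 122314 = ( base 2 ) 1001001100101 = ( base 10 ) 4709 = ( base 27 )6CB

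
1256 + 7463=8719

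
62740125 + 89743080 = 152483205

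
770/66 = 11 + 2/3 = 11.67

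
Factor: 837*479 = 400923 = 3^3 *31^1* 479^1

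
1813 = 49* 37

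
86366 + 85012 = 171378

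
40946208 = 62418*656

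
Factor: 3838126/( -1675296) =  - 1919063/837648=   - 2^(-4)*3^(-3)*7^( - 1 )* 277^( -1 )*1919063^1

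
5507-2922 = 2585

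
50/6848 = 25/3424 = 0.01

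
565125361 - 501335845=63789516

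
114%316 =114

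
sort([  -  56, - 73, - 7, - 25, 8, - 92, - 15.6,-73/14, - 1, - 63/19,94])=[ - 92, - 73, - 56, - 25, - 15.6, - 7, - 73/14  , - 63/19, -1,8 , 94]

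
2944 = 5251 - 2307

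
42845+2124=44969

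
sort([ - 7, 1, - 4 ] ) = [ - 7,- 4,1]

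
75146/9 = 8349 + 5/9 = 8349.56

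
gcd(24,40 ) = 8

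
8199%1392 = 1239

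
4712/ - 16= - 589/2=- 294.50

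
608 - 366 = 242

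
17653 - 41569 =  - 23916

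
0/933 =0 = 0.00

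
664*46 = 30544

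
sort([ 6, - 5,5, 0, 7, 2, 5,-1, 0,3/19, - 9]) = [ - 9, - 5, - 1,  0, 0,3/19,2,5,  5,6,7] 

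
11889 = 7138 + 4751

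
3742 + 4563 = 8305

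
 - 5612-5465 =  - 11077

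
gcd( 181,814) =1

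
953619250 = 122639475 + 830979775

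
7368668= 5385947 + 1982721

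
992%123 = 8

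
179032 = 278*644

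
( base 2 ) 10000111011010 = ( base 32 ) 8EQ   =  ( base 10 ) 8666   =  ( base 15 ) 287B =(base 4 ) 2013122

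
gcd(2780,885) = 5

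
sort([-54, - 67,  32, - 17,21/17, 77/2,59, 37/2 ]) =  [-67,  -  54, - 17, 21/17,37/2, 32,77/2,  59]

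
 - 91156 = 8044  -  99200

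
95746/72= 47873/36 =1329.81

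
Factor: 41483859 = 3^1*17^1*19^1 * 31^1*1381^1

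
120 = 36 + 84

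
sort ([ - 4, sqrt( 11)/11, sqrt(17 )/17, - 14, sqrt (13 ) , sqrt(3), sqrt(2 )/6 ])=[ - 14,-4,sqrt( 2 )/6, sqrt ( 17) /17, sqrt(11 )/11, sqrt( 3), sqrt(13) ] 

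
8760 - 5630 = 3130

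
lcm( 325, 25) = 325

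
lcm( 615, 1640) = 4920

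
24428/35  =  24428/35 =697.94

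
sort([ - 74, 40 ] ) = [ - 74,  40 ]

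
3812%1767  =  278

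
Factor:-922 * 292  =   - 269224 = -2^3 * 73^1*461^1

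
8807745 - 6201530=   2606215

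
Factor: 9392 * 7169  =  67331248 = 2^4*67^1*107^1* 587^1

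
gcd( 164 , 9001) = 1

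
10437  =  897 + 9540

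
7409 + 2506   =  9915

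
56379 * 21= 1183959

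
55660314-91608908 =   -  35948594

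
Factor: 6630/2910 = 13^1 * 17^1*97^( - 1) = 221/97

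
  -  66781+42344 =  - 24437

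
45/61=45/61  =  0.74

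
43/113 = 43/113 = 0.38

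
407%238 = 169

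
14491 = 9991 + 4500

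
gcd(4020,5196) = 12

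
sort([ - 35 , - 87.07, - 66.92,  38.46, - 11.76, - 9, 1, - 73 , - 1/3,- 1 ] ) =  [ -87.07, - 73, - 66.92, -35, - 11.76,-9,- 1 ,-1/3,1,  38.46]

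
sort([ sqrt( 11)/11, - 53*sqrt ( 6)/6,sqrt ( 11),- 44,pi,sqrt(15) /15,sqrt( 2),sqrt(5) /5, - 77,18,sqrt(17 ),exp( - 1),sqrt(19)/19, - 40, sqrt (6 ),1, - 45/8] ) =[  -  77, - 44,  -  40,-53*sqrt(6 )/6, - 45/8, sqrt( 19 )/19,sqrt( 15)/15, sqrt(11)/11,  exp( - 1), sqrt(5)/5,1, sqrt(2),sqrt(6),  pi,sqrt(11),sqrt(17 ),18] 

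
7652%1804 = 436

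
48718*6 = 292308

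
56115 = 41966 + 14149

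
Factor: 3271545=3^2 *5^1*72701^1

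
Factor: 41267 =29^1*1423^1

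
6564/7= 6564/7 = 937.71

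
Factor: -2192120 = -2^3 *5^1*7^1 * 7829^1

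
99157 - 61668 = 37489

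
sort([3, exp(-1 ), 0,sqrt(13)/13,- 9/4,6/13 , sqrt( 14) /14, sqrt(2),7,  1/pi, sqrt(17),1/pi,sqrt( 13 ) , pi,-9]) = [ - 9, - 9/4, 0, sqrt( 14)/14, sqrt( 13 ) /13, 1/pi,1/pi,exp( - 1 ),6/13, sqrt( 2),3, pi,  sqrt( 13 ), sqrt(17),7]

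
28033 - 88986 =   -  60953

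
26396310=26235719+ 160591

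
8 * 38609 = 308872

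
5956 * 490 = 2918440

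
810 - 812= - 2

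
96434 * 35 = 3375190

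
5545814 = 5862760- 316946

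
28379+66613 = 94992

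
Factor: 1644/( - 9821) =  - 2^2  *3^1 *7^ (- 1 )*23^ (  -  1) * 61^ (-1)*137^1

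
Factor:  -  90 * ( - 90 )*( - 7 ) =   -  56700 =- 2^2* 3^4*5^2*7^1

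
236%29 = 4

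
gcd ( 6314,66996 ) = 2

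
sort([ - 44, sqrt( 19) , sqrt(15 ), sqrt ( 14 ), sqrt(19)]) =[ - 44,sqrt(14), sqrt(15 ), sqrt(19), sqrt( 19 )]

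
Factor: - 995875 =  - 5^3*31^1*257^1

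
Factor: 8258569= 11^1 * 269^1*2791^1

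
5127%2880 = 2247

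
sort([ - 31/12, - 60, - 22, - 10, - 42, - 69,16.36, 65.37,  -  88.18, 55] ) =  [-88.18,-69,  -  60, - 42, - 22, - 10, - 31/12 , 16.36,55, 65.37] 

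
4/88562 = 2/44281 = 0.00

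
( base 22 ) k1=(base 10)441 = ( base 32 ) dp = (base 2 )110111001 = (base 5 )3231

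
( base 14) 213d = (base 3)21212120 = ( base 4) 1121223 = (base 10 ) 5739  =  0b1011001101011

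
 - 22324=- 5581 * 4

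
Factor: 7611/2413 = 3^1*19^( - 1)*43^1*59^1 * 127^(-1 )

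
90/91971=10/10219 = 0.00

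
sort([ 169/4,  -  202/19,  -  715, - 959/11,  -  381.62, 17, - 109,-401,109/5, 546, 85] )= [-715, - 401, - 381.62, - 109,-959/11, - 202/19,17,109/5,169/4, 85,546 ] 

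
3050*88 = 268400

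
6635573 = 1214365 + 5421208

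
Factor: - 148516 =-2^2*107^1 * 347^1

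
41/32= 1 + 9/32 = 1.28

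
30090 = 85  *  354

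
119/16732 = 119/16732 = 0.01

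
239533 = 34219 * 7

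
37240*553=20593720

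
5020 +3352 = 8372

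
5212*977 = 5092124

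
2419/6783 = 2419/6783= 0.36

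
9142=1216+7926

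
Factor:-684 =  - 2^2*3^2*19^1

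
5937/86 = 5937/86 = 69.03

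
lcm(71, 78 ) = 5538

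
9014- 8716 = 298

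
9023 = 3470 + 5553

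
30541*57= 1740837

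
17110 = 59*290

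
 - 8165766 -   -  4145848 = -4019918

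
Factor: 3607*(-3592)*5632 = - 72970129408 = - 2^12*11^1*449^1*3607^1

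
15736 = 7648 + 8088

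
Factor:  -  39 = -3^1*13^1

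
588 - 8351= - 7763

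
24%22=2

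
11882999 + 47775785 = 59658784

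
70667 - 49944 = 20723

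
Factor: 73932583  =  73932583^1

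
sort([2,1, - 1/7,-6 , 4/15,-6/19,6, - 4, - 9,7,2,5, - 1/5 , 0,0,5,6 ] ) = [ - 9,-6, - 4, - 6/19, - 1/5,-1/7, 0,0, 4/15, 1, 2,2 , 5,5,6, 6,7 ]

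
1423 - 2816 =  -1393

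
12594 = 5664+6930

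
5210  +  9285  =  14495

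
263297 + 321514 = 584811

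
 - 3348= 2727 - 6075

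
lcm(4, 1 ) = 4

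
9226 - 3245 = 5981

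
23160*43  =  995880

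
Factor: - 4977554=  -2^1 *2488777^1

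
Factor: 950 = 2^1*5^2* 19^1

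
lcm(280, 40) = 280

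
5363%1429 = 1076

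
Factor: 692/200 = 173/50 =2^(-1 )*5^( - 2)*  173^1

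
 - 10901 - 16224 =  - 27125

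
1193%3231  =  1193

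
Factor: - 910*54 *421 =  - 20687940 = - 2^2*3^3*5^1*7^1*13^1*421^1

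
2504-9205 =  - 6701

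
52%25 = 2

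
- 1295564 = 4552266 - 5847830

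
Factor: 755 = 5^1*151^1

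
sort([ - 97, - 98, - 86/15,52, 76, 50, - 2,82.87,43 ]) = [-98,-97,-86/15,-2 , 43, 50,52,76 , 82.87 ] 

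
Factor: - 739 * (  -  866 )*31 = 2^1*31^1*433^1*739^1 = 19839194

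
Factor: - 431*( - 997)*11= 11^1*431^1*997^1 = 4726777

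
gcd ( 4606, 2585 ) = 47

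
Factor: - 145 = - 5^1*29^1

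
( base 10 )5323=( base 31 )5GM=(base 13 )2566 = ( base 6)40351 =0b1010011001011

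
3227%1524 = 179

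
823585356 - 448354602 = 375230754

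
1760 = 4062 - 2302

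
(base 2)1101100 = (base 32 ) 3C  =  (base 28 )3o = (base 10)108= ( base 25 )48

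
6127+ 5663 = 11790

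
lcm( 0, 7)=0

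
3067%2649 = 418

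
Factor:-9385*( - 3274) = 2^1  *  5^1  *  1637^1 * 1877^1 = 30726490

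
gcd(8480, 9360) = 80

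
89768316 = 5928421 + 83839895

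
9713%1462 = 941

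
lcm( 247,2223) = 2223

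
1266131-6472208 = - 5206077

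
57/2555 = 57/2555  =  0.02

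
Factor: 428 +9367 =3^1*5^1*653^1=   9795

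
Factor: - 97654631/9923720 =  - 2^( - 3) * 5^( - 1 )* 31^( - 1)*53^( - 1 )*151^( - 1 )*3257^1*29983^1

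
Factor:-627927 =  - 3^1*37^1*5657^1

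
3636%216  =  180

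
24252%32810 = 24252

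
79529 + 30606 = 110135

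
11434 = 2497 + 8937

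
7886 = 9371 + -1485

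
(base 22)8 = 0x8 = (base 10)8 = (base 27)8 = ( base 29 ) 8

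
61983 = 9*6887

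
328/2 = 164=164.00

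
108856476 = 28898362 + 79958114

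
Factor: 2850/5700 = 2^(-1) = 1/2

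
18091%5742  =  865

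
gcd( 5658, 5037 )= 69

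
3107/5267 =3107/5267 = 0.59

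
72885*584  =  42564840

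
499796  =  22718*22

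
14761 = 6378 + 8383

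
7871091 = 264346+7606745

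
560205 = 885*633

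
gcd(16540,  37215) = 4135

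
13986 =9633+4353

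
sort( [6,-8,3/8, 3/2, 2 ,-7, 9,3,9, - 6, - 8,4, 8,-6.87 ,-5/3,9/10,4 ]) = [-8, - 8,-7, - 6.87, - 6, -5/3, 3/8,9/10, 3/2,2,3,4,4, 6, 8, 9,9 ]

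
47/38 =1 + 9/38 = 1.24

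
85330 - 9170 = 76160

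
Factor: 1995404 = 2^2*223^1*2237^1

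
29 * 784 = 22736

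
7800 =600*13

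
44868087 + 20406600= 65274687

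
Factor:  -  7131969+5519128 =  - 1612841 = - 17^1*94873^1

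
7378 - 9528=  - 2150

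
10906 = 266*41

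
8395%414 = 115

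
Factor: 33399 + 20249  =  53648 =2^4 * 7^1*479^1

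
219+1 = 220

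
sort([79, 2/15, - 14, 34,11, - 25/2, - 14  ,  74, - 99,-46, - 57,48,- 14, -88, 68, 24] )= [-99,-88, - 57, - 46,-14,-14, - 14, - 25/2, 2/15, 11, 24,34, 48,68, 74, 79] 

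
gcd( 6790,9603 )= 97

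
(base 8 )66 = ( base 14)3c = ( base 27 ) 20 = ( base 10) 54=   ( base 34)1k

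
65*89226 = 5799690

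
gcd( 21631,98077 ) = 1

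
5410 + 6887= 12297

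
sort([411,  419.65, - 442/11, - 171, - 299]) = [ - 299, - 171, - 442/11 , 411,419.65]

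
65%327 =65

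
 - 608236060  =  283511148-891747208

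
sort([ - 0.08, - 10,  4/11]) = [ - 10, - 0.08,4/11]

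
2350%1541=809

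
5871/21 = 279+4/7 = 279.57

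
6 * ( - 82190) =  - 493140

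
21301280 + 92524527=113825807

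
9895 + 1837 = 11732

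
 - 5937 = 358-6295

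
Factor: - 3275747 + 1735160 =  - 1540587= - 3^1*513529^1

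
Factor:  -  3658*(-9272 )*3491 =118404163216 = 2^4*19^1* 31^1 * 59^1*61^1*3491^1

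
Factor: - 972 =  - 2^2*3^5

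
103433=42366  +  61067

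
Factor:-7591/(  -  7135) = 5^( - 1 )*1427^(  -  1 ) *7591^1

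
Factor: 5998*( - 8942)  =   - 2^2  *  17^1*263^1 * 2999^1=- 53634116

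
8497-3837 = 4660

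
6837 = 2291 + 4546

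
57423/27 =19141/9= 2126.78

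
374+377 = 751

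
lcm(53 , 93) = 4929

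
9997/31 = 9997/31 = 322.48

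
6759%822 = 183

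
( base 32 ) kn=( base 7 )1635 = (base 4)22113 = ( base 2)1010010111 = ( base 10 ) 663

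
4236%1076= 1008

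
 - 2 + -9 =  - 11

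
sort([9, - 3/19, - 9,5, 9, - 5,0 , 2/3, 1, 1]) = [ - 9,-5  , - 3/19, 0, 2/3,1, 1,5, 9, 9]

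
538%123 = 46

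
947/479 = 1 +468/479 = 1.98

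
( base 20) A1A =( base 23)7E5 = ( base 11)3034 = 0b111110111110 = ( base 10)4030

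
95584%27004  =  14572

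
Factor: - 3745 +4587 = 2^1*421^1 = 842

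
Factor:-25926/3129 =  - 58/7 = - 2^1*7^(-1) * 29^1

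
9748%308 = 200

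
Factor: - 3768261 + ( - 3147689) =-6915950 = - 2^1 *5^2 * 138319^1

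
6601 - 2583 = 4018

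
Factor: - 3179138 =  - 2^1*1589569^1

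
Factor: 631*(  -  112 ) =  - 70672 = - 2^4*7^1*631^1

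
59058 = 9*6562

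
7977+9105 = 17082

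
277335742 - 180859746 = 96475996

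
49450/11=49450/11 = 4495.45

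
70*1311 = 91770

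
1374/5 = 1374/5 = 274.80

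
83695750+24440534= 108136284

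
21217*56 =1188152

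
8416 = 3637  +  4779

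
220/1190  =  22/119 = 0.18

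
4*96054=384216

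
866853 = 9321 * 93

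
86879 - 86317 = 562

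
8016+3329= 11345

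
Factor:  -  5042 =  - 2^1*2521^1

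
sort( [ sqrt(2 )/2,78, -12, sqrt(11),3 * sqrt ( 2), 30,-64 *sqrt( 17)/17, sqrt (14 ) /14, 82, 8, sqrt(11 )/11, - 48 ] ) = [  -  48, - 64*sqrt(17 )/17, - 12,  sqrt(14 )/14, sqrt(11) /11,sqrt( 2) /2, sqrt(11), 3*sqrt( 2 ), 8, 30, 78 , 82] 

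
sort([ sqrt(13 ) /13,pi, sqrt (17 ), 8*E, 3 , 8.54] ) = [sqrt( 13)/13,3 , pi,sqrt( 17 ), 8.54, 8*E ]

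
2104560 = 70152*30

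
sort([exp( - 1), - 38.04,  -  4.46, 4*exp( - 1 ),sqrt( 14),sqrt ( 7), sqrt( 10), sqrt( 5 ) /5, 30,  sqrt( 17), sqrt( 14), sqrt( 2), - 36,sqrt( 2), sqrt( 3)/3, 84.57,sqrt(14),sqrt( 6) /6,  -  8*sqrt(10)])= [-38.04, -36, - 8  *  sqrt( 10), - 4.46,exp(-1), sqrt( 6 ) /6, sqrt ( 5)/5, sqrt(3)/3, sqrt( 2), sqrt( 2), 4*exp( - 1 ) , sqrt(7 ), sqrt( 10 ), sqrt( 14), sqrt( 14 ), sqrt(14), sqrt( 17),30,84.57]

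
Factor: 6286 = 2^1*7^1*449^1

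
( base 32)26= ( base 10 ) 70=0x46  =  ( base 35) 20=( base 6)154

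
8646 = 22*393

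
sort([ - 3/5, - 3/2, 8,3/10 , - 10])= [ - 10, - 3/2, - 3/5,3/10,  8]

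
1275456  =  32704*39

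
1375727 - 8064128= - 6688401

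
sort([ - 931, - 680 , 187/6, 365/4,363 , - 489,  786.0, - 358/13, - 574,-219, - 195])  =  [ - 931,-680, - 574,-489, - 219,-195, - 358/13, 187/6,365/4 , 363, 786.0]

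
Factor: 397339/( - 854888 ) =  - 2^( - 3)*73^1*5443^1 * 106861^( - 1 )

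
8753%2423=1484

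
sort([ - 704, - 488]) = [ - 704, - 488 ]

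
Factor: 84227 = 11^1*13^1*19^1*31^1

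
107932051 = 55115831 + 52816220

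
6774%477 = 96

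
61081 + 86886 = 147967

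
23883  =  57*419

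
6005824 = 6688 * 898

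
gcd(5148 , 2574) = 2574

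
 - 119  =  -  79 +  - 40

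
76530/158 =484 + 29/79 = 484.37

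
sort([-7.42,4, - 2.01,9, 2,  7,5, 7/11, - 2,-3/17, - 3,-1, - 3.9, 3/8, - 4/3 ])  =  [ - 7.42, -3.9, - 3, - 2.01, - 2, - 4/3,-1, - 3/17,3/8,7/11,  2,4, 5,7, 9 ] 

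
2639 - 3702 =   -  1063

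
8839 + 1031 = 9870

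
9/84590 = 9/84590 = 0.00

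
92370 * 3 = 277110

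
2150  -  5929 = - 3779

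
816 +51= 867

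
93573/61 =1533 + 60/61 = 1533.98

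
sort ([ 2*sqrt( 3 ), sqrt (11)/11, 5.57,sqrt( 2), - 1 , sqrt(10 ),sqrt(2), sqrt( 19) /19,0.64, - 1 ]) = [ - 1, - 1,sqrt (19)/19,  sqrt( 11)/11,0.64,sqrt(2) , sqrt( 2), sqrt ( 10),2 * sqrt( 3 ),5.57]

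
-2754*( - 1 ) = 2754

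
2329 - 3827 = - 1498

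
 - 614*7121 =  - 4372294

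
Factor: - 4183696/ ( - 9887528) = 2^1*7^( - 1)*11^2*383^( - 1 )*461^( - 1) *2161^1  =  522962/1235941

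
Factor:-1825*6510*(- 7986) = 2^2 *3^2 * 5^3 * 7^1*11^3*31^1*73^1 = 94879669500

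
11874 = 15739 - 3865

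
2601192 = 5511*472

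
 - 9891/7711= - 2 + 5531/7711=- 1.28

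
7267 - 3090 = 4177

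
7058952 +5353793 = 12412745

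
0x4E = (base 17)4A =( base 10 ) 78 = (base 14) 58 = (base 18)46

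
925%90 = 25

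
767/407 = 767/407 = 1.88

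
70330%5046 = 4732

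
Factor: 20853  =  3^2 * 7^1*331^1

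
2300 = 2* 1150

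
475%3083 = 475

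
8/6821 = 8/6821=0.00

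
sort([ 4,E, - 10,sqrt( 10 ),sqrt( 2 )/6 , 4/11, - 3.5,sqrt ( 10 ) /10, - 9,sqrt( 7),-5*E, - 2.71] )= [ -5 *E ,-10,-9, - 3.5, -2.71,sqrt(2) /6,  sqrt( 10 ) /10,4/11,sqrt( 7),E, sqrt( 10) , 4]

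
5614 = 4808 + 806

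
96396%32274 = 31848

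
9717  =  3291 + 6426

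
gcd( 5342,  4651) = 1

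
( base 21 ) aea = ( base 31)4s2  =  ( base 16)126a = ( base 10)4714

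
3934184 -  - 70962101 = 74896285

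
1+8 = 9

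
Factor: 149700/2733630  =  4990/91121 = 2^1*5^1*499^1  *  91121^(-1) 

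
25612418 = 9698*2641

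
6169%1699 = 1072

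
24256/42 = 12128/21  =  577.52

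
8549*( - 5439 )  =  -46498011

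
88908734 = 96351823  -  7443089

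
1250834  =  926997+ 323837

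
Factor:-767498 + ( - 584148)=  - 1351646  =  -2^1 *675823^1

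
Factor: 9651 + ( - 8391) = 1260 = 2^2*3^2*5^1*7^1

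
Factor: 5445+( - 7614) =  - 2169  =  - 3^2*241^1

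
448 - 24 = 424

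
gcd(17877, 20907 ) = 303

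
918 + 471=1389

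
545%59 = 14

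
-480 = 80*( - 6)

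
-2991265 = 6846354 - 9837619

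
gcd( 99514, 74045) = 1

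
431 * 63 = 27153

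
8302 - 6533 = 1769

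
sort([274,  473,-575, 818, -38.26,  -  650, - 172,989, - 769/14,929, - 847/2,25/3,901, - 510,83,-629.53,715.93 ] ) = [ - 650,-629.53, - 575, - 510, - 847/2, - 172, - 769/14,  -  38.26,25/3,83,  274  ,  473,715.93,818,901  ,  929,989 ] 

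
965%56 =13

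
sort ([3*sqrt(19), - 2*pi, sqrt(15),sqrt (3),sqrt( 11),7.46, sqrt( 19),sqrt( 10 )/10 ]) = [ - 2*pi,  sqrt( 10)/10,sqrt ( 3),sqrt( 11),sqrt(15),sqrt ( 19 ),7.46,3*sqrt( 19) ] 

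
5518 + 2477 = 7995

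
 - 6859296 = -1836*3736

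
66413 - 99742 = -33329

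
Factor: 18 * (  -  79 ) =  - 1422 = -2^1 * 3^2*79^1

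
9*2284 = 20556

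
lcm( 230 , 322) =1610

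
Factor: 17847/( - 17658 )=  - 661/654 = -2^(-1) *3^(  -  1) * 109^(-1 )*661^1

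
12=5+7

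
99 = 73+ 26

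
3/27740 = 3/27740=0.00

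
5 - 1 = 4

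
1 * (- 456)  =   - 456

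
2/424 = 1/212 = 0.00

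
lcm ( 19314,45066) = 135198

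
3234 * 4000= 12936000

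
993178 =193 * 5146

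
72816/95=72816/95 =766.48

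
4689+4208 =8897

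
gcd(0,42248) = 42248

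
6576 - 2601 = 3975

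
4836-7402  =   - 2566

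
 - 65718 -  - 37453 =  - 28265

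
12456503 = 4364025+8092478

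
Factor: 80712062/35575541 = 2^1*251^1 * 2557^( - 1)*13913^( - 1 )*160781^1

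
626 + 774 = 1400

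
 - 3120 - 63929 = - 67049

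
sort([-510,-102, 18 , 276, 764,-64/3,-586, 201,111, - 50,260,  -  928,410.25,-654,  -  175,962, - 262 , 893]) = [ - 928,-654 , - 586,-510, - 262,  -  175, - 102,  -  50,  -  64/3,18, 111, 201, 260, 276 , 410.25, 764,893,  962]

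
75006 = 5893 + 69113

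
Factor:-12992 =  - 2^6*7^1*29^1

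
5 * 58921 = 294605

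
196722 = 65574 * 3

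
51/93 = 17/31 = 0.55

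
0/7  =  0=   0.00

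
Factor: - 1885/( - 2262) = 5/6  =  2^ ( - 1)*  3^( - 1)*5^1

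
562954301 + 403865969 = 966820270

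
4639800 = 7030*660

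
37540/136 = 276 + 1/34 = 276.03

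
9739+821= 10560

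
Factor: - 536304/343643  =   - 2^4*3^1*23^ ( - 1 )*67^( - 1) *223^(  -  1 )*11173^1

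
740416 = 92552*8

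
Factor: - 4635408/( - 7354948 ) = 2^2*3^1*17^(-1)*269^1 * 359^1* 108161^( - 1) = 1158852/1838737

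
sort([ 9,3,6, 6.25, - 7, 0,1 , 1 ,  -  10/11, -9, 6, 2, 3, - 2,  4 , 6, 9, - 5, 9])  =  [ - 9, - 7, - 5,- 2 , - 10/11 , 0,  1, 1, 2, 3, 3,4, 6, 6,  6,6.25, 9,9,9]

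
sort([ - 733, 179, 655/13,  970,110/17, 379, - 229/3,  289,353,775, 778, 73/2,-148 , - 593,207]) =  [-733, - 593 , - 148, - 229/3, 110/17, 73/2, 655/13, 179, 207, 289, 353,379,775,  778, 970 ] 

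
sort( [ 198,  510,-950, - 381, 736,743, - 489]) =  [-950,  -  489, -381,198,  510,  736, 743]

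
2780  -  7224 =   -  4444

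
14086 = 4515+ 9571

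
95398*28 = 2671144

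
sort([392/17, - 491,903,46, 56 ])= [ - 491,392/17,46 , 56, 903 ]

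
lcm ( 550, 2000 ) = 22000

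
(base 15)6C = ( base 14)74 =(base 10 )102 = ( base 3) 10210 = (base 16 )66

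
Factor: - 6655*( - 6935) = 5^2 * 11^3*19^1 *73^1 = 46152425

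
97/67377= 97/67377 = 0.00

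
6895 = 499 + 6396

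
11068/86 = 5534/43 = 128.70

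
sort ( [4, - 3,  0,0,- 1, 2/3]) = [ - 3, - 1,0, 0, 2/3 , 4]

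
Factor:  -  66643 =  -66643^1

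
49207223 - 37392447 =11814776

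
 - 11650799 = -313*37223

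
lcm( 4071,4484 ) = 309396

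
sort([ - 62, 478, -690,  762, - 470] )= [ - 690, - 470, - 62, 478, 762] 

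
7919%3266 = 1387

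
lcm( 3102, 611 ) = 40326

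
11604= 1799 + 9805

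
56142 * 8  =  449136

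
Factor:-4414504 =- 2^3*551813^1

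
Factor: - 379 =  -379^1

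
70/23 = 3+1/23 = 3.04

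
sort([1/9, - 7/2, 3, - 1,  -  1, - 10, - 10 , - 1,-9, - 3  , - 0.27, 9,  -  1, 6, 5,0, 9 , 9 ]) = [ - 10, - 10 ,-9, - 7/2, - 3, - 1, - 1, - 1, - 1,-0.27,0, 1/9, 3,5,  6, 9, 9, 9] 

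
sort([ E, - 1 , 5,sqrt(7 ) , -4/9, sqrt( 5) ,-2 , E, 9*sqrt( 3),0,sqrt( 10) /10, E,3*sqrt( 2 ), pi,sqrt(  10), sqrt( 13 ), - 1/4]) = [ - 2 , - 1, - 4/9, - 1/4, 0,sqrt ( 10 ) /10,sqrt(5 ) , sqrt( 7) , E , E,E,pi , sqrt( 10), sqrt (13), 3*sqrt( 2 ),  5, 9*sqrt( 3 )]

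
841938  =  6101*138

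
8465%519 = 161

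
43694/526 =21847/263 = 83.07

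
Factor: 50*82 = 2^2*5^2*41^1 = 4100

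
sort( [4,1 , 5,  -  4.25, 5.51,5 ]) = [  -  4.25,1,4,5, 5, 5.51]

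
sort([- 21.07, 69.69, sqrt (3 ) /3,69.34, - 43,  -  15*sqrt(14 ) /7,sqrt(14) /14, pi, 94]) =[ - 43, - 21.07,-15  *sqrt ( 14)/7, sqrt(14) /14,sqrt( 3)/3,pi, 69.34,69.69, 94] 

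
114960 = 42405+72555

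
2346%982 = 382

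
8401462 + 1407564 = 9809026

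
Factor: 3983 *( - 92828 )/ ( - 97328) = 2^(-2)  *11^( - 1) * 23^1* 79^ ( - 1 )*569^1 * 1009^1 =13204783/3476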